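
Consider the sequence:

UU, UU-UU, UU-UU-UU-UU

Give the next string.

s(k+1) = s(k)·-·s(k) — each term doubles the last with '-' between the halves.
Doubling UU-UU-UU-UU with '-' between the halves:

UU-UU-UU-UU-UU-UU-UU-UU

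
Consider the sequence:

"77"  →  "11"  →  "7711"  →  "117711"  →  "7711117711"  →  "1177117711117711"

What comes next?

77111177111177117711117711

This is a Fibonacci-style word recurrence s(k) = s(k−2)·s(k−1): e.g. 77·11 = 7711.
So term 7 is 7711117711·1177117711117711.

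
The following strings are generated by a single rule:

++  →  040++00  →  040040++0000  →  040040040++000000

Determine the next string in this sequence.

s(k+1) = 040·s(k)·00, so each term gains 040 as a prefix and 00 as a suffix.
One more step from 040040040++000000 gives the answer.

040040040040++00000000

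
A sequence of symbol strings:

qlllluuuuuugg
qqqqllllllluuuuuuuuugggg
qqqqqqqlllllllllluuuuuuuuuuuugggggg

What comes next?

qqqqqqqqqqllllllllllllluuuuuuuuuuuuuuugggggggg

The n-th term is 3n-2 q's then 3n+1 l's then 3n+3 u's then 2n g's (n = 1, 2, …).
Setting n = 4 gives 10, 13, 15, 8 characters in each block.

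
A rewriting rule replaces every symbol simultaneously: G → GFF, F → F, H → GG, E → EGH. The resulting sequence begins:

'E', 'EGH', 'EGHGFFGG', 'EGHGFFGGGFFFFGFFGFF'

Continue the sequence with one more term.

EGHGFFGGGFFFFGFFGFFGFFFFFFGFFFFGFFFF

φ(EGHGFFGGGFFFFGFFGFF) expands symbol-by-symbol to EGH GFF GG GFF F F GFF GFF GFF F F F F GFF F F GFF F F; joining the 19 pieces gives the next term.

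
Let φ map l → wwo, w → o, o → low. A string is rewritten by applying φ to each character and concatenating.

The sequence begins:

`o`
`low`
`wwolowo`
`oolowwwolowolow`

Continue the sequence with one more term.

Applying the rule to each of the 15 symbols of oolowwwolowolow gives the pieces low low wwo low o o o low wwo low o low wwo low o, which concatenate to the answer.

lowlowwwolowooolowwwolowolowwwolowo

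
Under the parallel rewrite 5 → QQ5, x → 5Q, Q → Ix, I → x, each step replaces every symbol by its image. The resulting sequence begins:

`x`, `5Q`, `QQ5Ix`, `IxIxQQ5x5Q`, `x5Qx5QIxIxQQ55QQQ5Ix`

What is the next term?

Replace each of the 20 characters of x5Qx5QIxIxQQ55QQQ5Ix in place — 5Q QQ5 Ix 5Q QQ5 Ix x 5Q x 5Q Ix Ix QQ5 QQ5 Ix Ix Ix QQ5 x 5Q — and concatenate.

5QQQ5Ix5QQQ5Ixx5Qx5QIxIxQQ5QQ5IxIxIxQQ5x5Q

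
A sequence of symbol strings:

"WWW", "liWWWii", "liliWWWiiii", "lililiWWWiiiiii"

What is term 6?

Every step adds li to the front and ii to the end of the previous string.
From lililiWWWiiiiii, 2 further steps: lililiWWWiiiiii → lilililiWWWiiiiiiii → (answer).

lililililiWWWiiiiiiiiii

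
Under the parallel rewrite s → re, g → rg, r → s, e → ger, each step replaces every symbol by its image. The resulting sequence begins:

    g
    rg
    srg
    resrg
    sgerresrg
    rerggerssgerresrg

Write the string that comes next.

sgersrgrggersrererggerssgerresrg

φ(rerggerssgerresrg) expands symbol-by-symbol to s ger s rg rg ger s re re rg ger s s ger re s rg; joining the 17 pieces gives the next term.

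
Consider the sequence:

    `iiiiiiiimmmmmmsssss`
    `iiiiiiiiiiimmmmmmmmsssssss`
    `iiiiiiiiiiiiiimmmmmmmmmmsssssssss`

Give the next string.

Term n consists of 3n+2 i's, followed by 2n+2 m's, followed by 2n+1 s's, where the shown terms are n = 2, 3, 4.
For the next term, n = 5, so the run lengths are 17, 12, 11.

iiiiiiiiiiiiiiiiimmmmmmmmmmmmsssssssssss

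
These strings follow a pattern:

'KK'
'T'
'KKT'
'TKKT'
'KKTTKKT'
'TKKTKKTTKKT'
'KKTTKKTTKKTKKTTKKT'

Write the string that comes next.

From term 3 onward, concatenate the second-to-last term with the last: KK·T = KKT, T·KKT = TKKT, …
The next term joins TKKTKKTTKKT and KKTTKKTTKKTKKTTKKT.

TKKTKKTTKKTKKTTKKTTKKTKKTTKKT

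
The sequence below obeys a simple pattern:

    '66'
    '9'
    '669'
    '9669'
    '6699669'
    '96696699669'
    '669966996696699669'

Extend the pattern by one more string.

This is a Fibonacci-style word recurrence s(k) = s(k−2)·s(k−1): e.g. 66·9 = 669.
Continuing: 96696699669 · 669966996696699669 gives term 8.

96696699669669966996696699669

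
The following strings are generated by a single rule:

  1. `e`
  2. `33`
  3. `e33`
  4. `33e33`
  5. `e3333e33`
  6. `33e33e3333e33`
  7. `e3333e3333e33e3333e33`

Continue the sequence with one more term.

33e33e3333e33e3333e3333e33e3333e33

Each term (from the third on) is the two preceding terms concatenated in order: term 3 = e·33 = e33.
Continuing: 33e33e3333e33 · e3333e3333e33e3333e33 gives term 8.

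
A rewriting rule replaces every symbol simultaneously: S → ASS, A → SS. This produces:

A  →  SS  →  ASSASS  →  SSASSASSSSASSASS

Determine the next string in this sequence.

Applying the rule to each of the 16 symbols of SSASSASSSSASSASS gives the pieces ASS ASS SS ASS ASS SS ASS ASS ASS ASS SS ASS ASS SS ASS ASS, which concatenate to the answer.

ASSASSSSASSASSSSASSASSASSASSSSASSASSSSASSASS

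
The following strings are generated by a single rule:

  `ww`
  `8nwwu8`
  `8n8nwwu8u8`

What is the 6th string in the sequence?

s(k+1) = 8n·s(k)·u8, so each term gains 8n as a prefix and u8 as a suffix.
From 8n8nwwu8u8, 3 further steps: 8n8nwwu8u8 → 8n8n8nwwu8u8u8 → 8n8n8n8nwwu8u8u8u8 → (answer).

8n8n8n8n8nwwu8u8u8u8u8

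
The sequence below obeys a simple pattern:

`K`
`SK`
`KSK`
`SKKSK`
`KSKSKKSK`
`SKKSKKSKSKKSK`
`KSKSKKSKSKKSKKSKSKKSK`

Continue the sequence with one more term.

SKKSKKSKSKKSKKSKSKKSKSKKSKKSKSKKSK

Each term (from the third on) is the two preceding terms concatenated in order: term 3 = K·SK = KSK.
The next term joins SKKSKKSKSKKSK and KSKSKKSKSKKSKKSKSKKSK.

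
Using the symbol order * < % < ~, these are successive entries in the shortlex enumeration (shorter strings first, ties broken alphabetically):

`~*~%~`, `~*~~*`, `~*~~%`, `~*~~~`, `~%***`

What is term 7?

Stepping forward 2 times from ~%***: ~%*** → ~%**%, then the target.

~%**~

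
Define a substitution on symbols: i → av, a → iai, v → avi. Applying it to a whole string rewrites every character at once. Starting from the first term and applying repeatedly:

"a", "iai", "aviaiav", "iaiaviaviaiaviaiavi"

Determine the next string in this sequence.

aviaiaviaiaviaviaiaviaviaiaviaiaviaviaiaviaiaviav

Replace each of the 19 characters of iaiaviaviaiaviaiavi in place — av iai av iai avi av iai avi av iai av iai avi av iai av iai avi av — and concatenate.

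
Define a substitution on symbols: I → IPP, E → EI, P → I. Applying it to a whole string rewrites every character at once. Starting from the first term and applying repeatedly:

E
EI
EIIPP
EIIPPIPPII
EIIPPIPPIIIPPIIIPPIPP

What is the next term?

Rewriting the 21 symbols of EIIPPIPPIIIPPIIIPPIPP one by one yields EI IPP IPP I I IPP I I IPP IPP IPP I I IPP IPP IPP I I IPP I I; concatenated:

EIIPPIPPIIIPPIIIPPIPPIPPIIIPPIPPIPPIIIPPII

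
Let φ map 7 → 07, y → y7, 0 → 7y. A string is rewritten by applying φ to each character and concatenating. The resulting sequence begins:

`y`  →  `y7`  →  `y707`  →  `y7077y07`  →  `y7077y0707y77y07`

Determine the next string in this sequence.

Replace each of the 16 characters of y7077y0707y77y07 in place — y7 07 7y 07 07 y7 7y 07 7y 07 y7 07 07 y7 7y 07 — and concatenate.

y7077y0707y77y077y07y70707y77y07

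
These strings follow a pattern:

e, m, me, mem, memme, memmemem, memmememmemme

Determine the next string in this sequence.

memmememmemmememmemem

From term 3 onward, concatenate the last term with the second-to-last: m·e = me, me·m = mem, …
The next term joins memmememmemme and memmemem.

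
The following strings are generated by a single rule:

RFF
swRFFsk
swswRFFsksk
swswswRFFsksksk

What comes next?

s(k+1) = sw·s(k)·sk, so each term gains sw as a prefix and sk as a suffix.
Applying this once more to swswswRFFsksksk:

swswswswRFFsksksksk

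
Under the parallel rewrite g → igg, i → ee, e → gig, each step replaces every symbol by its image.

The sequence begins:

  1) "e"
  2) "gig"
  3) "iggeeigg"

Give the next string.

eeiggigggiggigeeiggigg

Apply φ to iggeeigg symbol by symbol: i→ee, g→igg, g→igg, e→gig, e→gig, i→ee, g→igg, g→igg; joined: ee igg igg gig gig ee igg igg.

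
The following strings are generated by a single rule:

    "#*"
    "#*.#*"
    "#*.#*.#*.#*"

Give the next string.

Each string is two copies of the previous one joined by '.'.
So the next term is two copies of #*.#*.#*.#* with '.' between the halves.

#*.#*.#*.#*.#*.#*.#*.#*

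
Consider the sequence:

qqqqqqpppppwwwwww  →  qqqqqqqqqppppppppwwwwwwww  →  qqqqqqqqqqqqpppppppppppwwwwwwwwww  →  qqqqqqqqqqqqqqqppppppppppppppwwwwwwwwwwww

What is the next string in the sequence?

Term n consists of 3n q's, followed by 3n-1 p's, followed by 2n+2 w's, where the shown terms are n = 2, 3, 4, 5.
At n = 6 the blocks have lengths 18, 17, 14.

qqqqqqqqqqqqqqqqqqpppppppppppppppppwwwwwwwwwwwwww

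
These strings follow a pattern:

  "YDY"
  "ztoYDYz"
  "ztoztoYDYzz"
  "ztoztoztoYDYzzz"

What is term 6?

ztoztoztoztoztoYDYzzzzz

s(k+1) = zto·s(k)·z, so each term gains zto as a prefix and z as a suffix.
From ztoztoztoYDYzzz, 2 further steps: ztoztoztoYDYzzz → ztoztoztoztoYDYzzzz → (answer).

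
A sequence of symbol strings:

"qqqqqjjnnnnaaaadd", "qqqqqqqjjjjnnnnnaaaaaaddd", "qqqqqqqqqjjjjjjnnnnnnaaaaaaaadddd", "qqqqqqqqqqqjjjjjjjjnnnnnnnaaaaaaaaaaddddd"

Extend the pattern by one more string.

The n-th term is 2n+1 q's then 2n-2 j's then n+2 n's then 2n a's then n d's, where the shown terms are n = 2, 3, 4, 5.
Setting n = 6 gives 13, 10, 8, 12, 6 characters in each block.

qqqqqqqqqqqqqjjjjjjjjjjnnnnnnnnaaaaaaaaaaaadddddd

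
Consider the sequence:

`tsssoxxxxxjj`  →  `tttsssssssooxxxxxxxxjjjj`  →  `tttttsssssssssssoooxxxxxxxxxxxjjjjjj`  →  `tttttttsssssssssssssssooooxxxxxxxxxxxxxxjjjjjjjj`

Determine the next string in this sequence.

Each string has the form t^{2n-1} s^{4n-1} o^{n} x^{3n+2} j^{2n} (n = 1, 2, …).
For the next term, n = 5, so the run lengths are 9, 19, 5, 17, 10.

tttttttttsssssssssssssssssssoooooxxxxxxxxxxxxxxxxxjjjjjjjjjj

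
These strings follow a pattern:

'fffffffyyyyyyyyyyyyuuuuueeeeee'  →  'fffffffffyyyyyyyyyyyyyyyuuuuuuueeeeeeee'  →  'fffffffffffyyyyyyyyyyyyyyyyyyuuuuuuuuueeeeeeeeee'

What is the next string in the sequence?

The n-th term is 2n+1 f's then 3n+3 y's then 2n-1 u's then 2n e's, where the shown terms are n = 3, 4, 5.
For the next term, n = 6, so the run lengths are 13, 21, 11, 12.

fffffffffffffyyyyyyyyyyyyyyyyyyyyyuuuuuuuuuuueeeeeeeeeeee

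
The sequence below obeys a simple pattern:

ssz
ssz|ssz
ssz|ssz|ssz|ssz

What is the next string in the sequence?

Every step duplicates the string with '|' between the halves.
Doubling ssz|ssz|ssz|ssz with '|' between the halves:

ssz|ssz|ssz|ssz|ssz|ssz|ssz|ssz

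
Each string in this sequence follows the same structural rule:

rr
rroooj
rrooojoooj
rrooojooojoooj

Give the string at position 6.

rrooojooojooojooojoooj

Each term is the previous one with oooj appended.
From rrooojooojoooj, 2 further steps: rrooojooojoooj → rrooojooojooojoooj → (answer).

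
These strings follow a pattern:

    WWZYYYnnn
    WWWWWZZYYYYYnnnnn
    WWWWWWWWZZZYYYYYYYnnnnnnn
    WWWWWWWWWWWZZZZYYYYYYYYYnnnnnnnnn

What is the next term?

WWWWWWWWWWWWWWZZZZZYYYYYYYYYYYnnnnnnnnnnn

Each string has the form W^{3n-1} Z^{n} Y^{2n+1} n^{2n+1} (n = 1, 2, …).
Setting n = 5 gives 14, 5, 11, 11 characters in each block.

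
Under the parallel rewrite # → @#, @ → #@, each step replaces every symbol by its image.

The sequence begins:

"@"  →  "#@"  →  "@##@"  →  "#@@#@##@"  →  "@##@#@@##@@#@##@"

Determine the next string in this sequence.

Rewriting the 16 symbols of @##@#@@##@@#@##@ one by one yields #@ @# @# #@ @# #@ #@ @# @# #@ #@ @# #@ @# @# #@; concatenated:

#@@#@##@@##@#@@#@##@#@@##@@#@##@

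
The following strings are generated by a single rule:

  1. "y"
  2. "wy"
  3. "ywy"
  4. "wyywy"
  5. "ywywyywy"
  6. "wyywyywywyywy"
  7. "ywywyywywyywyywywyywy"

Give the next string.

This is a Fibonacci-style word recurrence s(k) = s(k−2)·s(k−1): e.g. y·wy = ywy.
The next term joins wyywyywywyywy and ywywyywywyywyywywyywy.

wyywyywywyywyywywyywywyywyywywyywy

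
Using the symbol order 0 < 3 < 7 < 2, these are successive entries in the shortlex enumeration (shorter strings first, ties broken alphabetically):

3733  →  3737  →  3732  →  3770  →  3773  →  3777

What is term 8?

Continuing the enumeration 2 steps past 3777: 3777 → 3772 → (answer).

3720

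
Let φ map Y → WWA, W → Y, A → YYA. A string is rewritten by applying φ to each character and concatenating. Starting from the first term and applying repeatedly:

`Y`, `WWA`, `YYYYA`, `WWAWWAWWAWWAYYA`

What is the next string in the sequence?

Applying the rule to each of the 15 symbols of WWAWWAWWAWWAYYA gives the pieces Y Y YYA Y Y YYA Y Y YYA Y Y YYA WWA WWA YYA, which concatenate to the answer.

YYYYAYYYYAYYYYAYYYYAWWAWWAYYA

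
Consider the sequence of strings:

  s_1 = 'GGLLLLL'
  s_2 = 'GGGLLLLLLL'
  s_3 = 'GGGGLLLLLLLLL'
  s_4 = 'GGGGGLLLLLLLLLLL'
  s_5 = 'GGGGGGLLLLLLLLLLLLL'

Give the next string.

GGGGGGGLLLLLLLLLLLLLLL

Each string has the form G^{n} L^{2n+1}, where the shown terms are n = 2, 3, 4, 5, 6.
At n = 7 the blocks have lengths 7, 15.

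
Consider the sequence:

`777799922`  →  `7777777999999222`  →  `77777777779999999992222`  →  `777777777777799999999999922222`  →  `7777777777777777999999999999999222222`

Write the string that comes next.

77777777777777777779999999999999999992222222

Reading off run lengths: 7 runs 4, 7, 10, 13, 16; 9 runs 3, 6, 9, 12, 15; 2 runs 2, 3, 4, 5, 6 — each is linear in n (n = 1, 2, …).
Setting n = 6 gives 19, 18, 7 characters in each block.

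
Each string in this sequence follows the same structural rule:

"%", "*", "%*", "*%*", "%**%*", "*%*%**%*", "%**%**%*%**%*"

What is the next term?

This is a Fibonacci-style word recurrence s(k) = s(k−2)·s(k−1): e.g. %·* = %*.
Continuing: *%*%**%* · %**%**%*%**%* gives term 8.

*%*%**%*%**%**%*%**%*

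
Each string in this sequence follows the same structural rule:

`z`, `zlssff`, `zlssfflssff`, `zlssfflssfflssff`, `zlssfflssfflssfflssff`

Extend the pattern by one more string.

Every step adds lssff to the end: s(k+1) = s(k)·lssff.
So the next term is zlssfflssfflssfflssff·lssff.

zlssfflssfflssfflssfflssff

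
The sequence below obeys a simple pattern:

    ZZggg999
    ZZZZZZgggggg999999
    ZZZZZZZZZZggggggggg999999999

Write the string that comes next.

Each string has the form Z^{4n-2} g^{3n} 9^{3n} (n = 1, 2, …).
For the next term, n = 4, so the run lengths are 14, 12, 12.

ZZZZZZZZZZZZZZgggggggggggg999999999999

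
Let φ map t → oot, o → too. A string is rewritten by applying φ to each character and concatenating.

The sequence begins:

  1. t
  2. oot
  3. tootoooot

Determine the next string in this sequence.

Expanding tootoooot: t→oot, o→too, o→too, t→oot, o→too, o→too, o→too, o→too, t→oot. Concatenated: oot too too oot too too too too oot.

oottootoooottootootootoooot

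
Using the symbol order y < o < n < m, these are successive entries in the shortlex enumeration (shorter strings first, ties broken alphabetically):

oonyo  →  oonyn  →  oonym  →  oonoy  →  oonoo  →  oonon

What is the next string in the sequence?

Treat oonon as a base-4 numeral over the given alphabet and add one, carrying through any trailing m's.

oonom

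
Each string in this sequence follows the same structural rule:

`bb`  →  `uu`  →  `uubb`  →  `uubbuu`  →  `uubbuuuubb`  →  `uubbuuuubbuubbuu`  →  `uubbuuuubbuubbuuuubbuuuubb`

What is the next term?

uubbuuuubbuubbuuuubbuuuubbuubbuuuubbuubbuu

This is a Fibonacci-style word recurrence s(k) = s(k−1)·s(k−2): e.g. uu·bb = uubb.
So term 8 is uubbuuuubbuubbuuuubbuuuubb·uubbuuuubbuubbuu.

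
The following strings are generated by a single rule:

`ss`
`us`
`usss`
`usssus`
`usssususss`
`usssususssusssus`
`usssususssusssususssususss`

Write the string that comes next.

This is a Fibonacci-style word recurrence s(k) = s(k−1)·s(k−2): e.g. us·ss = usss.
The next term joins usssususssusssususssususss and usssususssusssus.

usssususssusssususssususssusssususssusssus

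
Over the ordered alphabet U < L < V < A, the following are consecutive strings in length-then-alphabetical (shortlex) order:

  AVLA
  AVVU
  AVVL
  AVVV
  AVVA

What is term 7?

Continuing the enumeration 2 steps past AVVA: AVVA → AVAU → (answer).

AVAL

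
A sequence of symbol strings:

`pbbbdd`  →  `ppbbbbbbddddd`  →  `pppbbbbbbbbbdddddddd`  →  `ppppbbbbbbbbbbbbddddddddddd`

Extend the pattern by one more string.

pppppbbbbbbbbbbbbbbbdddddddddddddd

The n-th term is n p's then 3n b's then 3n-1 d's (n = 1, 2, …).
For the next term, n = 5, so the run lengths are 5, 15, 14.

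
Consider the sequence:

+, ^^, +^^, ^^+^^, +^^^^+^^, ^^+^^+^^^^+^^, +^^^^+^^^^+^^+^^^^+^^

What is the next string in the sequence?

From term 3 onward, concatenate the second-to-last term with the last: +·^^ = +^^, ^^·+^^ = ^^+^^, …
The next term joins ^^+^^+^^^^+^^ and +^^^^+^^^^+^^+^^^^+^^.

^^+^^+^^^^+^^+^^^^+^^^^+^^+^^^^+^^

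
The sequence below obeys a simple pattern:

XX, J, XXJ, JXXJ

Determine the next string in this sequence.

Each term (from the third on) is the two preceding terms concatenated in order: term 3 = XX·J = XXJ.
The next term joins XXJ and JXXJ.

XXJJXXJ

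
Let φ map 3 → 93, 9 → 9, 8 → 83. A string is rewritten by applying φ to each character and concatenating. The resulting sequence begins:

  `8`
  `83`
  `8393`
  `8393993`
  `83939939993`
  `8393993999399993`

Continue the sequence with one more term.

φ(8393993999399993) expands symbol-by-symbol to 83 93 9 93 9 9 93 9 9 9 93 9 9 9 9 93; joining the 16 pieces gives the next term.

8393993999399993999993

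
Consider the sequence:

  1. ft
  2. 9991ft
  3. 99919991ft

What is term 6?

99919991999199919991ft

Each term is the previous one with 9991 prepended.
From 99919991ft, 3 further steps: 99919991ft → 999199919991ft → 9991999199919991ft → (answer).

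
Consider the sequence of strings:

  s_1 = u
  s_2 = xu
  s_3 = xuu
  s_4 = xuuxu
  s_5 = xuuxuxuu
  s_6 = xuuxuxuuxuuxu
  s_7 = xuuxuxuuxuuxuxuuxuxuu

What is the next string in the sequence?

xuuxuxuuxuuxuxuuxuxuuxuuxuxuuxuuxu

From term 3 onward, concatenate the last term with the second-to-last: xu·u = xuu, xuu·xu = xuuxu, …
The next term joins xuuxuxuuxuuxuxuuxuxuu and xuuxuxuuxuuxu.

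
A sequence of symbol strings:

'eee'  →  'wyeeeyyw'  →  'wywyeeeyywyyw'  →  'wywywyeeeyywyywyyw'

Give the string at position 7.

wywywywywywyeeeyywyywyywyywyywyyw

Every step adds wy to the front and yyw to the end of the previous string.
From wywywyeeeyywyywyyw, 3 further steps: wywywyeeeyywyywyyw → wywywywyeeeyywyywyywyyw → wywywywywyeeeyywyywyywyywyyw → (answer).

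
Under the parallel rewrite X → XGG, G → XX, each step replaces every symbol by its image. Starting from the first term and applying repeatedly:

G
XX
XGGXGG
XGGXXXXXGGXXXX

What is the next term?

XGGXXXXXGGXGGXGGXGGXGGXXXXXGGXGGXGGXGG

Applying the rule to each of the 14 symbols of XGGXXXXXGGXXXX gives the pieces XGG XX XX XGG XGG XGG XGG XGG XX XX XGG XGG XGG XGG, which concatenate to the answer.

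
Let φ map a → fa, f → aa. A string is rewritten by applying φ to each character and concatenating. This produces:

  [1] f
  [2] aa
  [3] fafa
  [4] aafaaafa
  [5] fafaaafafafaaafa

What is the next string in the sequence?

aafaaafafafaaafaaafaaafafafaaafa

Replace each of the 16 characters of fafaaafafafaaafa in place — aa fa aa fa fa fa aa fa aa fa aa fa fa fa aa fa — and concatenate.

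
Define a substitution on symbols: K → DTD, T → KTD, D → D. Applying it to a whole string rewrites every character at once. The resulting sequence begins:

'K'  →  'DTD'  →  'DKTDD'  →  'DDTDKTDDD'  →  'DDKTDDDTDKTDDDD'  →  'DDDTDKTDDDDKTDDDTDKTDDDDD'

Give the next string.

DDDKTDDDTDKTDDDDDDTDKTDDDDKTDDDTDKTDDDDDD

φ(DDDTDKTDDDDKTDDDTDKTDDDDD) expands symbol-by-symbol to D D D KTD D DTD KTD D D D D DTD KTD D D D KTD D DTD KTD D D D D D; joining the 25 pieces gives the next term.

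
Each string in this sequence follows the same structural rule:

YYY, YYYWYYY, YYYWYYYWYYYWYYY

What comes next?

Each string is two copies of the previous one joined by 'W'.
Doubling YYYWYYYWYYYWYYY with 'W' between the halves:

YYYWYYYWYYYWYYYWYYYWYYYWYYYWYYY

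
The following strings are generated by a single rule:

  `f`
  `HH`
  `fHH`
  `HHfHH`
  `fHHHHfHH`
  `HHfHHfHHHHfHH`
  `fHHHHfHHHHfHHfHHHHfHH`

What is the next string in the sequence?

From term 3 onward, concatenate the second-to-last term with the last: f·HH = fHH, HH·fHH = HHfHH, …
Continuing: HHfHHfHHHHfHH · fHHHHfHHHHfHHfHHHHfHH gives term 8.

HHfHHfHHHHfHHfHHHHfHHHHfHHfHHHHfHH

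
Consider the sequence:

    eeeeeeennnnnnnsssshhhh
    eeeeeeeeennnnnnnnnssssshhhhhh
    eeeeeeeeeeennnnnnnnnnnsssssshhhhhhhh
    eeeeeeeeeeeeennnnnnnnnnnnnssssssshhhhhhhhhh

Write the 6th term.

eeeeeeeeeeeeeeeeennnnnnnnnnnnnnnnnssssssssshhhhhhhhhhhhhh

Term n consists of 2n+3 e's, followed by 2n+3 n's, followed by n+2 s's, followed by 2n h's, where the shown terms are n = 2, 3, 4, 5.
Setting n = 7 gives 17, 17, 9, 14 characters in each block.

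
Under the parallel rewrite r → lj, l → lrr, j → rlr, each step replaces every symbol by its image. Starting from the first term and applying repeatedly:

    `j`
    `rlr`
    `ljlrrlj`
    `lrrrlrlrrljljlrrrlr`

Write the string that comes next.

Rewriting the 19 symbols of lrrrlrlrrljljlrrrlr one by one yields lrr lj lj lj lrr lj lrr lj lj lrr rlr lrr rlr lrr lj lj lj lrr lj; concatenated:

lrrljljljlrrljlrrljljlrrrlrlrrrlrlrrljljljlrrlj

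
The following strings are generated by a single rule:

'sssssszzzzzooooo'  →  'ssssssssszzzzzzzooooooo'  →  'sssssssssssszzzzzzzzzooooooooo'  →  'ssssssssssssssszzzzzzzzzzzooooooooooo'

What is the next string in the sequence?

Reading off run lengths: s runs 6, 9, 12, 15; z runs 5, 7, 9, 11; o runs 5, 7, 9, 11 — each is linear in n (n = 1, 2, …).
Setting n = 5 gives 18, 13, 13 characters in each block.

sssssssssssssssssszzzzzzzzzzzzzooooooooooooo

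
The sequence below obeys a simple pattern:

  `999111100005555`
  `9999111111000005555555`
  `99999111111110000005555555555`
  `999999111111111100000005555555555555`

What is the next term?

Reading off run lengths: 9 runs 3, 4, 5, 6; 1 runs 4, 6, 8, 10; 0 runs 4, 5, 6, 7; 5 runs 4, 7, 10, 13 — each is linear in n, where the shown terms are n = 2, 3, 4, 5.
For the next term, n = 6, so the run lengths are 7, 12, 8, 16.

9999999111111111111000000005555555555555555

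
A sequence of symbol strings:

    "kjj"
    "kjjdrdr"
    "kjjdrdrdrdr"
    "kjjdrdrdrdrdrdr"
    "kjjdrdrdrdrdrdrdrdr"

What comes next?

The strings grow by a fixed suffix drdr each time.
One more step from kjjdrdrdrdrdrdrdrdr gives the answer.

kjjdrdrdrdrdrdrdrdrdrdr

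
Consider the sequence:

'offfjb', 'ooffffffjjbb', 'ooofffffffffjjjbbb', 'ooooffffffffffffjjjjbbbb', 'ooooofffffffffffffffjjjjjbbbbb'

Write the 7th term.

ooooooofffffffffffffffffffffjjjjjjjbbbbbbb

The n-th term is n o's then 3n f's then n j's then n b's (n = 1, 2, …).
At n = 7 the blocks have lengths 7, 21, 7, 7.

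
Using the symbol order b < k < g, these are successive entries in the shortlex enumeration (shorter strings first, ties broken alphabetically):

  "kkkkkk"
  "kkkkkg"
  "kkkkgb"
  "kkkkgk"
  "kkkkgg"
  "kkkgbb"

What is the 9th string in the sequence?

kkkgkb

Continuing the enumeration 3 steps past kkkgbb: kkkgbb → kkkgbk → kkkgbg → (answer).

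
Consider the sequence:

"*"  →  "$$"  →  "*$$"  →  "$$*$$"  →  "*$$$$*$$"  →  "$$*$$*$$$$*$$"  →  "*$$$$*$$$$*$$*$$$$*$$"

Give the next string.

$$*$$*$$$$*$$*$$$$*$$$$*$$*$$$$*$$

From term 3 onward, concatenate the second-to-last term with the last: *·$$ = *$$, $$·*$$ = $$*$$, …
Continuing: $$*$$*$$$$*$$ · *$$$$*$$$$*$$*$$$$*$$ gives term 8.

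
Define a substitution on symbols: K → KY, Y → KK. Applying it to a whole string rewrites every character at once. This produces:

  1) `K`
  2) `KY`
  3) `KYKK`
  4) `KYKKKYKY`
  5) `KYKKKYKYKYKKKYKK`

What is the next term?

Replace each of the 16 characters of KYKKKYKYKYKKKYKK in place — KY KK KY KY KY KK KY KK KY KK KY KY KY KK KY KY — and concatenate.

KYKKKYKYKYKKKYKKKYKKKYKYKYKKKYKY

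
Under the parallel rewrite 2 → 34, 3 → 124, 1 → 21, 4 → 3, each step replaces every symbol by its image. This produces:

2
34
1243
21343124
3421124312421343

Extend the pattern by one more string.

Replace each of the 16 characters of 3421124312421343 in place — 124 3 34 21 21 34 3 124 21 34 3 34 21 124 3 124 — and concatenate.

12433421213431242134334211243124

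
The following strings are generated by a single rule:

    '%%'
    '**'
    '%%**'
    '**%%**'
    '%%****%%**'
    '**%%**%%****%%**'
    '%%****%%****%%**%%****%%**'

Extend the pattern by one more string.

**%%**%%****%%**%%****%%****%%**%%****%%**

This is a Fibonacci-style word recurrence s(k) = s(k−2)·s(k−1): e.g. %%·** = %%**.
The next term joins **%%**%%****%%** and %%****%%****%%**%%****%%**.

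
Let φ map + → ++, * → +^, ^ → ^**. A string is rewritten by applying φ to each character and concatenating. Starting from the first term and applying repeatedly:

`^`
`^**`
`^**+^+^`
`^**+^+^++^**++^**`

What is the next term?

Replace each of the 17 characters of ^**+^+^++^**++^** in place — ^** +^ +^ ++ ^** ++ ^** ++ ++ ^** +^ +^ ++ ++ ^** +^ +^ — and concatenate.

^**+^+^++^**++^**++++^**+^+^++++^**+^+^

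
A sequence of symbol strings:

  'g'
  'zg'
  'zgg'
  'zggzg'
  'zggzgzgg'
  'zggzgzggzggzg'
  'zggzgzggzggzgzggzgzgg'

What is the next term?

This is a Fibonacci-style word recurrence s(k) = s(k−1)·s(k−2): e.g. zg·g = zgg.
So term 8 is zggzgzggzggzgzggzgzgg·zggzgzggzggzg.

zggzgzggzggzgzggzgzggzggzgzggzggzg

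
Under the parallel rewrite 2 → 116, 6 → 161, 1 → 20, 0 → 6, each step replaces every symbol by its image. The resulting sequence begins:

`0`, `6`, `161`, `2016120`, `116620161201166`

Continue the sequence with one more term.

Replace each of the 15 characters of 116620161201166 in place — 20 20 161 161 116 6 20 161 20 116 6 20 20 161 161 — and concatenate.

20201611611166201612011662020161161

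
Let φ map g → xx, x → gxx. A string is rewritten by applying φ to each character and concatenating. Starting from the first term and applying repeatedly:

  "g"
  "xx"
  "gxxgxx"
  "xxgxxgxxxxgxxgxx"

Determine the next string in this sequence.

gxxgxxxxgxxgxxxxgxxgxxgxxgxxxxgxxgxxxxgxxgxx

Replace each of the 16 characters of xxgxxgxxxxgxxgxx in place — gxx gxx xx gxx gxx xx gxx gxx gxx gxx xx gxx gxx xx gxx gxx — and concatenate.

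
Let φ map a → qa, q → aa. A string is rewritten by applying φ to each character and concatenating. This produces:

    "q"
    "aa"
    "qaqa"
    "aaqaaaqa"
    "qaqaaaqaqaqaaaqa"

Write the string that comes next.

φ(qaqaaaqaqaqaaaqa) expands symbol-by-symbol to aa qa aa qa qa qa aa qa aa qa aa qa qa qa aa qa; joining the 16 pieces gives the next term.

aaqaaaqaqaqaaaqaaaqaaaqaqaqaaaqa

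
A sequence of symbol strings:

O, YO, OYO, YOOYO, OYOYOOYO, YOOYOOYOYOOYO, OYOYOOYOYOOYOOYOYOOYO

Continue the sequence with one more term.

YOOYOOYOYOOYOOYOYOOYOYOOYOOYOYOOYO

From term 3 onward, concatenate the second-to-last term with the last: O·YO = OYO, YO·OYO = YOOYO, …
Continuing: YOOYOOYOYOOYO · OYOYOOYOYOOYOOYOYOOYO gives term 8.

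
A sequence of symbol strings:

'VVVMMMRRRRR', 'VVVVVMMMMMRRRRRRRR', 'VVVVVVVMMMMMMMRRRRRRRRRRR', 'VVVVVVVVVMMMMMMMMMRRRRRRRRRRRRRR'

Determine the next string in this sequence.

Each string has the form V^{2n-1} M^{2n-1} R^{3n-1}, where the shown terms are n = 2, 3, 4, 5.
Setting n = 6 gives 11, 11, 17 characters in each block.

VVVVVVVVVVVMMMMMMMMMMMRRRRRRRRRRRRRRRRR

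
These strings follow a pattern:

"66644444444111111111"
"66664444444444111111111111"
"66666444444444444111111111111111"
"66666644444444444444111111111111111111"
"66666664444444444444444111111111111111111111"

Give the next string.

66666666444444444444444444111111111111111111111111

Term n consists of n 6's, followed by 2n+2 4's, followed by 3n 1's, where the shown terms are n = 3, 4, 5, 6, 7.
Setting n = 8 gives 8, 18, 24 characters in each block.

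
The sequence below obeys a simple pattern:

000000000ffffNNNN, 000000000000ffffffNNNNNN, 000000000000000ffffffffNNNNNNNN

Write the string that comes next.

000000000000000000ffffffffffNNNNNNNNNN

The n-th term is 3n+3 0's then 2n f's then 2n N's, where the shown terms are n = 2, 3, 4.
Setting n = 5 gives 18, 10, 10 characters in each block.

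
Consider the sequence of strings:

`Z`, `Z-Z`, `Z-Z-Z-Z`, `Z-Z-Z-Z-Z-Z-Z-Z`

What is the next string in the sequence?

s(k+1) = s(k)·-·s(k) — each term doubles the last with '-' between the halves.
Doubling Z-Z-Z-Z-Z-Z-Z-Z with '-' between the halves:

Z-Z-Z-Z-Z-Z-Z-Z-Z-Z-Z-Z-Z-Z-Z-Z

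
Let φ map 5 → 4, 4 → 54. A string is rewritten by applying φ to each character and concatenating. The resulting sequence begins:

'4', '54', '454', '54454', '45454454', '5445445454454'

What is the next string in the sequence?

454544545445445454454

Replace each of the 13 characters of 5445445454454 in place — 4 54 54 4 54 54 4 54 4 54 54 4 54 — and concatenate.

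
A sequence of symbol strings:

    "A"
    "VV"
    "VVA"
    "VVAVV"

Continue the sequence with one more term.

VVAVVVVA

Each term (from the third on) is the previous term followed by the one before it: term 3 = VV·A = VVA.
Continuing: VVAVV · VVA gives term 5.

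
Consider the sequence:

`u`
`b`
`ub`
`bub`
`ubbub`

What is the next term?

bububbub

Each term (from the third on) is the two preceding terms concatenated in order: term 3 = u·b = ub.
The next term joins bub and ubbub.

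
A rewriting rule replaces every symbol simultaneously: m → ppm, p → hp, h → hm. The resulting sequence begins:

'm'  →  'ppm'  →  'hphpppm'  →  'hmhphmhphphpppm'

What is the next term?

Replace each of the 15 characters of hmhphmhphphpppm in place — hm ppm hm hp hm ppm hm hp hm hp hm hp hp hp ppm — and concatenate.

hmppmhmhphmppmhmhphmhphmhphphpppm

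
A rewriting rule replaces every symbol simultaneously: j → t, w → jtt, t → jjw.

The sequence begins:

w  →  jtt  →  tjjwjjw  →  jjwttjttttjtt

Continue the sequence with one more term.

ttjttjjwjjwtjjwjjwjjwjjwtjjwjjw

Replace each of the 13 characters of jjwttjttttjtt in place — t t jtt jjw jjw t jjw jjw jjw jjw t jjw jjw — and concatenate.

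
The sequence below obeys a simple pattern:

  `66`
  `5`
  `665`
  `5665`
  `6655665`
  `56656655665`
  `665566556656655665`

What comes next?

56656655665665566556656655665

Each term (from the third on) is the two preceding terms concatenated in order: term 3 = 66·5 = 665.
The next term joins 56656655665 and 665566556656655665.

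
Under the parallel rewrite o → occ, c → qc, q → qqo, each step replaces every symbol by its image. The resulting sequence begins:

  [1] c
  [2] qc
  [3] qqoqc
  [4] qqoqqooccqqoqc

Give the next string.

qqoqqooccqqoqqooccoccqcqcqqoqqooccqqoqc

Applying the rule to each of the 14 symbols of qqoqqooccqqoqc gives the pieces qqo qqo occ qqo qqo occ occ qc qc qqo qqo occ qqo qc, which concatenate to the answer.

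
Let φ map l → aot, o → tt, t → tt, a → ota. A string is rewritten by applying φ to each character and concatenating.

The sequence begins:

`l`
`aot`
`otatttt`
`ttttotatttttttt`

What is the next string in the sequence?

Rewriting the 15 symbols of ttttotatttttttt one by one yields tt tt tt tt tt tt ota tt tt tt tt tt tt tt tt; concatenated:

ttttttttttttotatttttttttttttttt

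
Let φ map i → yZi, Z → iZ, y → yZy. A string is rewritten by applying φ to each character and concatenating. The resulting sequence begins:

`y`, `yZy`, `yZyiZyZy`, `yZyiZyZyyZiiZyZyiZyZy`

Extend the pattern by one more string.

Rewriting the 21 symbols of yZyiZyZyyZiiZyZyiZyZy one by one yields yZy iZ yZy yZi iZ yZy iZ yZy yZy iZ yZi yZi iZ yZy iZ yZy yZi iZ yZy iZ yZy; concatenated:

yZyiZyZyyZiiZyZyiZyZyyZyiZyZiyZiiZyZyiZyZyyZiiZyZyiZyZy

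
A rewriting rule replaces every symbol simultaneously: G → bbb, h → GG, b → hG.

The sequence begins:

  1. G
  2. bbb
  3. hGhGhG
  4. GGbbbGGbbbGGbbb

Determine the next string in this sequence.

bbbbbbhGhGhGbbbbbbhGhGhGbbbbbbhGhGhG

φ(GGbbbGGbbbGGbbb) expands symbol-by-symbol to bbb bbb hG hG hG bbb bbb hG hG hG bbb bbb hG hG hG; joining the 15 pieces gives the next term.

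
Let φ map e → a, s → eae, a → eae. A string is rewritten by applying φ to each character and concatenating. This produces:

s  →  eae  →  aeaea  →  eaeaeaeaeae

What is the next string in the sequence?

aeaeaeaeaeaeaeaeaeaea

Rewriting each symbol of eaeaeaeaeae: e→a, a→eae, e→a, a→eae, e→a, a→eae, e→a, a→eae, e→a, a→eae, e→a, which concatenates to a eae a eae a eae a eae a eae a.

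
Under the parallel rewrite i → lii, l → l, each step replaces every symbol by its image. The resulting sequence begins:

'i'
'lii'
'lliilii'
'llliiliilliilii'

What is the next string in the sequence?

Rewriting the 15 symbols of llliiliilliilii one by one yields l l l lii lii l lii lii l l lii lii l lii lii; concatenated:

lllliiliilliiliillliiliilliilii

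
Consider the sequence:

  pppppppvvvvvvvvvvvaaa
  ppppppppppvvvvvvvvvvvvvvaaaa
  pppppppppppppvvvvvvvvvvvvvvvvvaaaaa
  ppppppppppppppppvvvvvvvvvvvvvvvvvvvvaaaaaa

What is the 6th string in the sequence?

ppppppppppppppppppppppvvvvvvvvvvvvvvvvvvvvvvvvvvaaaaaaaa

The n-th term is 3n-2 p's then 3n+2 v's then n a's, where the shown terms are n = 3, 4, 5, 6.
For term 6, n = 8, so the run lengths are 22, 26, 8.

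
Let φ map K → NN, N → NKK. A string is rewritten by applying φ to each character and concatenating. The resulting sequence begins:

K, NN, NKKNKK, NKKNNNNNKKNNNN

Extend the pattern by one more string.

Replace each of the 14 characters of NKKNNNNNKKNNNN in place — NKK NN NN NKK NKK NKK NKK NKK NN NN NKK NKK NKK NKK — and concatenate.

NKKNNNNNKKNKKNKKNKKNKKNNNNNKKNKKNKKNKK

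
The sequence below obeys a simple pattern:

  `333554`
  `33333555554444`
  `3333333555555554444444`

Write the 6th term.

3333333333333555555555555555554444444444444444

The n-th term is 2n+1 3's then 3n-1 5's then 3n-2 4's (n = 1, 2, …).
For term 6, n = 6, so the run lengths are 13, 17, 16.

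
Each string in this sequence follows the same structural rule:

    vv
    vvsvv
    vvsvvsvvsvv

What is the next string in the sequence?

Each string is two copies of the previous one joined by 's'.
One more doubling of vvsvvsvvsvv gives the answer.

vvsvvsvvsvvsvvsvvsvvsvv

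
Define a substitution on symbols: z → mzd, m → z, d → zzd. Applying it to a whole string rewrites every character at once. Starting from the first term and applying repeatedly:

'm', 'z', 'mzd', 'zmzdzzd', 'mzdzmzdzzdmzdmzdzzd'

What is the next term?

φ(mzdzmzdzzdmzdmzdzzd) expands symbol-by-symbol to z mzd zzd mzd z mzd zzd mzd mzd zzd z mzd zzd z mzd zzd mzd mzd zzd; joining the 19 pieces gives the next term.

zmzdzzdmzdzmzdzzdmzdmzdzzdzmzdzzdzmzdzzdmzdmzdzzd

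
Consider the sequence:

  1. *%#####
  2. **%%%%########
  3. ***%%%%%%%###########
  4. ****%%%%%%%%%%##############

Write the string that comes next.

Each string has the form *^{n} %^{3n-2} #^{3n+2} (n = 1, 2, …).
For the next term, n = 5, so the run lengths are 5, 13, 17.

*****%%%%%%%%%%%%%#################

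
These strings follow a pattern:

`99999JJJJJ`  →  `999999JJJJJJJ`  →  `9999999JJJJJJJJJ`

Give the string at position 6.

Reading off run lengths: 9 runs 5, 6, 7; J runs 5, 7, 9 — each is linear in n, where the shown terms are n = 3, 4, 5.
At n = 8 the blocks have lengths 10, 15.

9999999999JJJJJJJJJJJJJJJ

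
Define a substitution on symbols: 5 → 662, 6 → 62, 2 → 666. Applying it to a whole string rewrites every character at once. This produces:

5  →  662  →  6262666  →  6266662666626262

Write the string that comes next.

6266662626262666626262626666266662666

φ(6266662666626262) expands symbol-by-symbol to 62 666 62 62 62 62 666 62 62 62 62 666 62 666 62 666; joining the 16 pieces gives the next term.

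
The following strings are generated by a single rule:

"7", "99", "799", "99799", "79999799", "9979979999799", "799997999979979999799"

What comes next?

Each term (from the third on) is the two preceding terms concatenated in order: term 3 = 7·99 = 799.
Continuing: 9979979999799 · 799997999979979999799 gives term 8.

9979979999799799997999979979999799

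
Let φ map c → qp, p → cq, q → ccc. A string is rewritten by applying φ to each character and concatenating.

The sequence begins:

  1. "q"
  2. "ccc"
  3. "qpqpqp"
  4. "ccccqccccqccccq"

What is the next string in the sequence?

Applying the rule to each of the 15 symbols of ccccqccccqccccq gives the pieces qp qp qp qp ccc qp qp qp qp ccc qp qp qp qp ccc, which concatenate to the answer.

qpqpqpqpcccqpqpqpqpcccqpqpqpqpccc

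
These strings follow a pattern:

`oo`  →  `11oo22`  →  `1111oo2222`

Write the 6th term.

Every step adds 11 to the front and 22 to the end of the previous string.
From 1111oo2222, 3 further steps: 1111oo2222 → 111111oo222222 → 11111111oo22222222 → (answer).

1111111111oo2222222222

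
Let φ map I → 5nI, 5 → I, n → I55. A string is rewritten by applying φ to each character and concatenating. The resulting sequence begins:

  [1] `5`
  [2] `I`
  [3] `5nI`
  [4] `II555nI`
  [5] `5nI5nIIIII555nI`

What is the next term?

Rewriting the 15 symbols of 5nI5nIIIII555nI one by one yields I I55 5nI I I55 5nI 5nI 5nI 5nI 5nI I I I I55 5nI; concatenated:

II555nIII555nI5nI5nI5nI5nIIIII555nI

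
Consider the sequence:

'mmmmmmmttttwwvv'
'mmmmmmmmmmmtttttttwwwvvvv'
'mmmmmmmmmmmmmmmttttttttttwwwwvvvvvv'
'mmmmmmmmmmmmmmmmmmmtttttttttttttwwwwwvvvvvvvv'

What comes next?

mmmmmmmmmmmmmmmmmmmmmmmttttttttttttttttwwwwwwvvvvvvvvvv

Term n consists of 4n+3 m's, followed by 3n+1 t's, followed by n+1 w's, followed by 2n v's (n = 1, 2, …).
Setting n = 5 gives 23, 16, 6, 10 characters in each block.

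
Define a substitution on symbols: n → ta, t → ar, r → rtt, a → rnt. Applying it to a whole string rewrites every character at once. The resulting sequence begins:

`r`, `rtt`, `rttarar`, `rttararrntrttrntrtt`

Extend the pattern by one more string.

Replace each of the 19 characters of rttararrntrttrntrtt in place — rtt ar ar rnt rtt rnt rtt rtt ta ar rtt ar ar rtt ta ar rtt ar ar — and concatenate.

rttararrntrttrntrttrtttaarrttararrtttaarrttarar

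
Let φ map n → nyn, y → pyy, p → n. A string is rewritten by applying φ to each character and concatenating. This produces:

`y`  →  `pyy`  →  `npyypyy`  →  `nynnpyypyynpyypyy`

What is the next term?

nynpyynynnynnpyypyynpyypyynynnpyypyynpyypyy

Applying the rule to each of the 17 symbols of nynnpyypyynpyypyy gives the pieces nyn pyy nyn nyn n pyy pyy n pyy pyy nyn n pyy pyy n pyy pyy, which concatenate to the answer.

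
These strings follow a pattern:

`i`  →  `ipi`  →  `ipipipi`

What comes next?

ipipipipipipipi

s(k+1) = s(k)·p·s(k) — each term doubles the last with 'p' between the halves.
One more doubling of ipipipi gives the answer.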